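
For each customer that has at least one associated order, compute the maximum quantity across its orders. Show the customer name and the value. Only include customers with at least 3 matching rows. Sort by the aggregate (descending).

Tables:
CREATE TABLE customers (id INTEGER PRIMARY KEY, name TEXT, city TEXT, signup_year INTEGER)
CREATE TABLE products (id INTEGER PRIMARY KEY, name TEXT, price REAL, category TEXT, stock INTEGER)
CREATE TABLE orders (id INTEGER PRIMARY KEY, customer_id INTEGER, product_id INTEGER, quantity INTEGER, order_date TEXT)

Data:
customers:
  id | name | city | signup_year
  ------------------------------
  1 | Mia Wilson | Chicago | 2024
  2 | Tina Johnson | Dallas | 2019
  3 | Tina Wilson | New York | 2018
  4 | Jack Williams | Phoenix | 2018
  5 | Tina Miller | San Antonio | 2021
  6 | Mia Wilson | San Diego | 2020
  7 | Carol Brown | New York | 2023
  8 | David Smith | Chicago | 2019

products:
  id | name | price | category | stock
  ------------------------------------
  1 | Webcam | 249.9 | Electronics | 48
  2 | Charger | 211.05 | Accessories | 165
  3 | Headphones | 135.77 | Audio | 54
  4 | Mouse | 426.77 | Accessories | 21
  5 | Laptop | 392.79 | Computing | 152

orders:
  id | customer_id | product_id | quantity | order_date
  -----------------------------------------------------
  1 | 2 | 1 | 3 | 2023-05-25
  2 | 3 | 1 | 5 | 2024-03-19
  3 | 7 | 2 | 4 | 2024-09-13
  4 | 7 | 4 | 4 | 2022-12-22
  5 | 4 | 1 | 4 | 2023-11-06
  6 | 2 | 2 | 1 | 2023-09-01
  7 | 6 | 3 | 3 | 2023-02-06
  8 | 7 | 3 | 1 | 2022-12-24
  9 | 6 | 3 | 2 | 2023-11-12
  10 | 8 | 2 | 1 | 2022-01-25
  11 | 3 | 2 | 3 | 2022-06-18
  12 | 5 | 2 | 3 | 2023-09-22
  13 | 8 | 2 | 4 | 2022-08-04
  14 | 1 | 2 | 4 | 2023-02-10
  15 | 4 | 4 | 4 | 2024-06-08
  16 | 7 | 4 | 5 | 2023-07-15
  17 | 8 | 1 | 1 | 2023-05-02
SELECT p.name, MAX(c.quantity) AS max_quantity FROM orders c JOIN customers p ON c.customer_id = p.id GROUP BY p.id, p.name HAVING COUNT(*) >= 3 ORDER BY max_quantity DESC

Execution result:
name | max_quantity
Carol Brown | 5
David Smith | 4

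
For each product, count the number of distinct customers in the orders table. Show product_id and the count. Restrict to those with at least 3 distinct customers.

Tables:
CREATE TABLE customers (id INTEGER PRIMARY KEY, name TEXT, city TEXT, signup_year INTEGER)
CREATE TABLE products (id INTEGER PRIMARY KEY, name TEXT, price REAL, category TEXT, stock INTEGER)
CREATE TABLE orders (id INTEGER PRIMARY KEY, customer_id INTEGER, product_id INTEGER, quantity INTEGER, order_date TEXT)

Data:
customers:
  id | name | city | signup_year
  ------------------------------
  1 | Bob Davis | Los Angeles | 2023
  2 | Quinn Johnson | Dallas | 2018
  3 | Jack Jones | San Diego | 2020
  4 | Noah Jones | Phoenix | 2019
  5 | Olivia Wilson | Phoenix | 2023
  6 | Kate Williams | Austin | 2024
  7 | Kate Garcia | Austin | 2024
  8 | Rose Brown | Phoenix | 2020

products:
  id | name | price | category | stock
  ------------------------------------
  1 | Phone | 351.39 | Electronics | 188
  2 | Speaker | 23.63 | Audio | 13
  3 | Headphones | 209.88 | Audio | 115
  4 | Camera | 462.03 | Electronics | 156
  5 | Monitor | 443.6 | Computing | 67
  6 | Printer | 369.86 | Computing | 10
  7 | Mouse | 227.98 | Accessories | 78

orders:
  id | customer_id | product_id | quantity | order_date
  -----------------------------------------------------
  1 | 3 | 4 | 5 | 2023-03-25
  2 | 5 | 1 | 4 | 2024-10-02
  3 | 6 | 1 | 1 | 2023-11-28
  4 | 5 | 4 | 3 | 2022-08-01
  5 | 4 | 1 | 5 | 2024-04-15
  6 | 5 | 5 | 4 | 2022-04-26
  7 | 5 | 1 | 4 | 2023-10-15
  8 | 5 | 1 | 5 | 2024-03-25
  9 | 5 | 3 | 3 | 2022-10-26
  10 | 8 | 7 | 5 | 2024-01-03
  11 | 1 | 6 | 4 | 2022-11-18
SELECT product_id, COUNT(DISTINCT customer_id) AS distinct_customer_count FROM orders GROUP BY product_id HAVING COUNT(DISTINCT customer_id) >= 3

Execution result:
product_id | distinct_customer_count
1 | 3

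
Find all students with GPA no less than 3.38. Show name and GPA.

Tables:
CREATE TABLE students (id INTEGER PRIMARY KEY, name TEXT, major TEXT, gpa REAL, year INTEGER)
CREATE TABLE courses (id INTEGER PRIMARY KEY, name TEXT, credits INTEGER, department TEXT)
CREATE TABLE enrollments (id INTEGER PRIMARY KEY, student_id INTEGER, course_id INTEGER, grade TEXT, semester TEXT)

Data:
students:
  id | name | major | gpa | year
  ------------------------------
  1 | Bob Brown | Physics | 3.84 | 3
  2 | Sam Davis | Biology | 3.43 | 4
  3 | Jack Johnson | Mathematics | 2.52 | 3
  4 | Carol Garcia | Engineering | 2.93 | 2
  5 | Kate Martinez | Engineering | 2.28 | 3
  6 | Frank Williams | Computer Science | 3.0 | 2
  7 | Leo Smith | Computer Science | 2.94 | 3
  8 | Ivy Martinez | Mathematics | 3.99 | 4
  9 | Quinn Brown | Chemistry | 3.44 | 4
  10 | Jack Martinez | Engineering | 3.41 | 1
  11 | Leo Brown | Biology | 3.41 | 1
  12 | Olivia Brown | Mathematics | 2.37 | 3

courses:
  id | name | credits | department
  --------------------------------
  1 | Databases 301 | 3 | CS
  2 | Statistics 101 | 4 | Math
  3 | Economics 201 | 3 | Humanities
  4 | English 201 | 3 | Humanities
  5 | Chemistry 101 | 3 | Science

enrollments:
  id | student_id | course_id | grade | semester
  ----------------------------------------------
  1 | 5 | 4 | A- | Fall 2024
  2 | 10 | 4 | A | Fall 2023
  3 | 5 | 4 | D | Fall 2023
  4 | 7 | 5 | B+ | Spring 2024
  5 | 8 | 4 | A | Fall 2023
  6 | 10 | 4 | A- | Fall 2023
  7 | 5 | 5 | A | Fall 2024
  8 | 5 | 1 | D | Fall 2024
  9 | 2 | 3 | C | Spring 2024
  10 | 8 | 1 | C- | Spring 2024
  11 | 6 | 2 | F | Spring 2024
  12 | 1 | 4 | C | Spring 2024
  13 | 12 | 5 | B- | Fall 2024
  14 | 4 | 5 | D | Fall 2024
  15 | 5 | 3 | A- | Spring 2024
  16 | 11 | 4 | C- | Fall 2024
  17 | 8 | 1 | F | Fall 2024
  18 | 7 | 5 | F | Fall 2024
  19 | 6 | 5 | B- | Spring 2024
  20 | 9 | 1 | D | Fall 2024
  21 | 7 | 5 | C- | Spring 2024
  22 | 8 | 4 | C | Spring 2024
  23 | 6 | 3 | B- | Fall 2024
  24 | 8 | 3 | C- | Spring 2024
SELECT name, gpa FROM students WHERE gpa >= 3.38

Execution result:
name | gpa
Bob Brown | 3.84
Sam Davis | 3.43
Ivy Martinez | 3.99
Quinn Brown | 3.44
Jack Martinez | 3.41
Leo Brown | 3.41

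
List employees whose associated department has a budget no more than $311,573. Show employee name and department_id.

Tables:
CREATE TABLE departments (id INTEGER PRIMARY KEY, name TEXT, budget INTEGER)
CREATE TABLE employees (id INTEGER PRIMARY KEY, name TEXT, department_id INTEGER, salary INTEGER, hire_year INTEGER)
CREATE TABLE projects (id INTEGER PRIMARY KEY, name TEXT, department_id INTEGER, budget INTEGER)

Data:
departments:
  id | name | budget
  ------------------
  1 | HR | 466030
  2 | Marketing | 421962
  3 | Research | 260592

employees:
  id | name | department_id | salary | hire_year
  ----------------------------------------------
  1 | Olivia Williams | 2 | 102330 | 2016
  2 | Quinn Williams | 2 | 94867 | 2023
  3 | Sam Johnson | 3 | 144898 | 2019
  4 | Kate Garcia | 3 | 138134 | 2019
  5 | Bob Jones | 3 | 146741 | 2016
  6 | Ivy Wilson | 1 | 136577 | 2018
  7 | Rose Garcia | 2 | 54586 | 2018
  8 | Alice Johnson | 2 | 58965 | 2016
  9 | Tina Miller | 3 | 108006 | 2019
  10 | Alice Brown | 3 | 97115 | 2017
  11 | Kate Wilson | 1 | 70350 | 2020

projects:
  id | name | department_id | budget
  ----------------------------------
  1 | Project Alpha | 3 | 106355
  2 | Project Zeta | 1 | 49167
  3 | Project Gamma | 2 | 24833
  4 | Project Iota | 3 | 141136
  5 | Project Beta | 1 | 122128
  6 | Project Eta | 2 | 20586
SELECT name, department_id FROM employees WHERE department_id IN (SELECT id FROM departments WHERE budget <= 311573)

Execution result:
name | department_id
Sam Johnson | 3
Kate Garcia | 3
Bob Jones | 3
Tina Miller | 3
Alice Brown | 3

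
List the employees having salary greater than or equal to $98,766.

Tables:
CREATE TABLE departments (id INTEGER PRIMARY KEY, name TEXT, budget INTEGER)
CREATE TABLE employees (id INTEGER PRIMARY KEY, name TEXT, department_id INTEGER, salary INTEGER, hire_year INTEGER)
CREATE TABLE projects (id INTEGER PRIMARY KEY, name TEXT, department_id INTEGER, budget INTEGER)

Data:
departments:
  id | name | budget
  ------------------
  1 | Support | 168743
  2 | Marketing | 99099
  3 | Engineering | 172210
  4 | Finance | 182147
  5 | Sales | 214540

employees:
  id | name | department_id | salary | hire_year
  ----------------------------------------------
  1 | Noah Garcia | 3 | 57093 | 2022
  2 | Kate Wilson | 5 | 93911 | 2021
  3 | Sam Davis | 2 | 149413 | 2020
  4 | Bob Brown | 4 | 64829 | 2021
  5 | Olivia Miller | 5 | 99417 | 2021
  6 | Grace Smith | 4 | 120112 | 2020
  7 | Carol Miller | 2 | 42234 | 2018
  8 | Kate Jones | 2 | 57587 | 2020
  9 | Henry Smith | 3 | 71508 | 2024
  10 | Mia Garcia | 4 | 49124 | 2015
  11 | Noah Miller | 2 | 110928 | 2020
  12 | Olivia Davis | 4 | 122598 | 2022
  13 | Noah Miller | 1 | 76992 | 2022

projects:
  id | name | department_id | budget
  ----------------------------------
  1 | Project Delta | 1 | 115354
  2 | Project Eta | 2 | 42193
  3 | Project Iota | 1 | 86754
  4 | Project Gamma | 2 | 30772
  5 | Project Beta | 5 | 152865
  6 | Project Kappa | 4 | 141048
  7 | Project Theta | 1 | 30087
SELECT name, salary FROM employees WHERE salary >= 98766

Execution result:
name | salary
Sam Davis | 149413
Olivia Miller | 99417
Grace Smith | 120112
Noah Miller | 110928
Olivia Davis | 122598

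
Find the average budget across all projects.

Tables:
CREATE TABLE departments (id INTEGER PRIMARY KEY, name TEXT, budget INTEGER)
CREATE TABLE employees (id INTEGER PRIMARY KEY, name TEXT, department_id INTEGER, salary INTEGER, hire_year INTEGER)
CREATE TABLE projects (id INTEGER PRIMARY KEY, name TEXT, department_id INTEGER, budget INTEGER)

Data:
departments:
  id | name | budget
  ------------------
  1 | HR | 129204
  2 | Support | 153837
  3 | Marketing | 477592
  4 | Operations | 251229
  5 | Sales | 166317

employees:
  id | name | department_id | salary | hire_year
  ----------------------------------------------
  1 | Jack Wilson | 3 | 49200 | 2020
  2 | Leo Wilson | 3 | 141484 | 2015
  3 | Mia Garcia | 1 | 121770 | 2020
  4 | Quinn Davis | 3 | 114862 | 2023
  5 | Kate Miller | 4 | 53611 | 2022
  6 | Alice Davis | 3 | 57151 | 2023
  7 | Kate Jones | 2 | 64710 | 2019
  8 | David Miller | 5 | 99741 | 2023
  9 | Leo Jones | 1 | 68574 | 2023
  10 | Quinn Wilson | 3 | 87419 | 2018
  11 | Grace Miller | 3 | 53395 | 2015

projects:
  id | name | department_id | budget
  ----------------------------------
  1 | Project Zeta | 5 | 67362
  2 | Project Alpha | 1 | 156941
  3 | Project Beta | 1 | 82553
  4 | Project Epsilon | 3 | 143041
SELECT AVG(budget) FROM projects

Execution result:
112474.25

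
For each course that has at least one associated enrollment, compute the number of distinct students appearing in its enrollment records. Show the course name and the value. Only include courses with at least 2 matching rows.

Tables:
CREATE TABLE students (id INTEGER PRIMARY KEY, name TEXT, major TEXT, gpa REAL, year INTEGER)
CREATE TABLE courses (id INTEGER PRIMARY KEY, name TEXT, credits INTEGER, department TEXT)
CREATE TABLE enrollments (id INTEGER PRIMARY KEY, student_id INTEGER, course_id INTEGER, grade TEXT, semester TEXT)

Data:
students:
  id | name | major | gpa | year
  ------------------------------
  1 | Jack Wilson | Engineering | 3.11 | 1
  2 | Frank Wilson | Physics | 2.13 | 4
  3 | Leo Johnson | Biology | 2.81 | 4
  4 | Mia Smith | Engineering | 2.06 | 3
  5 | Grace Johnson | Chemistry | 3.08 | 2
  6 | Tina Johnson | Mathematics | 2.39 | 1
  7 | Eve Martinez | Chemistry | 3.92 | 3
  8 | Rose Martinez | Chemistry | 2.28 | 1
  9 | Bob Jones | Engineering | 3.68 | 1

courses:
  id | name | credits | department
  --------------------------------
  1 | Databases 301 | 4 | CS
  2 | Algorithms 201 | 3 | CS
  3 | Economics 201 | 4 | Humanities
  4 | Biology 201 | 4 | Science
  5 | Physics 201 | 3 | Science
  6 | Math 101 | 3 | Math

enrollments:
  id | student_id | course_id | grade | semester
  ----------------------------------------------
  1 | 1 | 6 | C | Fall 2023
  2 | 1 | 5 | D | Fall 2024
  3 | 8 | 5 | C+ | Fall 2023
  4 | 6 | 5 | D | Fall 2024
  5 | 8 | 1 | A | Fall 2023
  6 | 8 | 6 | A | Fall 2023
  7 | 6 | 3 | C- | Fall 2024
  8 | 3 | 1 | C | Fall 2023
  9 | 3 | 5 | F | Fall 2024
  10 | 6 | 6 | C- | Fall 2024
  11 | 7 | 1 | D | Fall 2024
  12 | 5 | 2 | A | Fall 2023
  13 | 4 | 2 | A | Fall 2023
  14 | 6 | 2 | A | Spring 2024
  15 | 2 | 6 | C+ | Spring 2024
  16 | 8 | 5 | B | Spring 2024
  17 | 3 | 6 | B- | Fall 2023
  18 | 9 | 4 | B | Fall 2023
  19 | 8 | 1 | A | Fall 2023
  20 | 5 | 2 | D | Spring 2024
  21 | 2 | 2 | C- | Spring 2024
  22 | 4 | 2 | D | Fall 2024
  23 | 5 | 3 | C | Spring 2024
SELECT p.name, COUNT(DISTINCT c.student_id) AS distinct_student_count FROM enrollments c JOIN courses p ON c.course_id = p.id GROUP BY p.id, p.name HAVING COUNT(*) >= 2

Execution result:
name | distinct_student_count
Databases 301 | 3
Algorithms 201 | 4
Economics 201 | 2
Physics 201 | 4
Math 101 | 5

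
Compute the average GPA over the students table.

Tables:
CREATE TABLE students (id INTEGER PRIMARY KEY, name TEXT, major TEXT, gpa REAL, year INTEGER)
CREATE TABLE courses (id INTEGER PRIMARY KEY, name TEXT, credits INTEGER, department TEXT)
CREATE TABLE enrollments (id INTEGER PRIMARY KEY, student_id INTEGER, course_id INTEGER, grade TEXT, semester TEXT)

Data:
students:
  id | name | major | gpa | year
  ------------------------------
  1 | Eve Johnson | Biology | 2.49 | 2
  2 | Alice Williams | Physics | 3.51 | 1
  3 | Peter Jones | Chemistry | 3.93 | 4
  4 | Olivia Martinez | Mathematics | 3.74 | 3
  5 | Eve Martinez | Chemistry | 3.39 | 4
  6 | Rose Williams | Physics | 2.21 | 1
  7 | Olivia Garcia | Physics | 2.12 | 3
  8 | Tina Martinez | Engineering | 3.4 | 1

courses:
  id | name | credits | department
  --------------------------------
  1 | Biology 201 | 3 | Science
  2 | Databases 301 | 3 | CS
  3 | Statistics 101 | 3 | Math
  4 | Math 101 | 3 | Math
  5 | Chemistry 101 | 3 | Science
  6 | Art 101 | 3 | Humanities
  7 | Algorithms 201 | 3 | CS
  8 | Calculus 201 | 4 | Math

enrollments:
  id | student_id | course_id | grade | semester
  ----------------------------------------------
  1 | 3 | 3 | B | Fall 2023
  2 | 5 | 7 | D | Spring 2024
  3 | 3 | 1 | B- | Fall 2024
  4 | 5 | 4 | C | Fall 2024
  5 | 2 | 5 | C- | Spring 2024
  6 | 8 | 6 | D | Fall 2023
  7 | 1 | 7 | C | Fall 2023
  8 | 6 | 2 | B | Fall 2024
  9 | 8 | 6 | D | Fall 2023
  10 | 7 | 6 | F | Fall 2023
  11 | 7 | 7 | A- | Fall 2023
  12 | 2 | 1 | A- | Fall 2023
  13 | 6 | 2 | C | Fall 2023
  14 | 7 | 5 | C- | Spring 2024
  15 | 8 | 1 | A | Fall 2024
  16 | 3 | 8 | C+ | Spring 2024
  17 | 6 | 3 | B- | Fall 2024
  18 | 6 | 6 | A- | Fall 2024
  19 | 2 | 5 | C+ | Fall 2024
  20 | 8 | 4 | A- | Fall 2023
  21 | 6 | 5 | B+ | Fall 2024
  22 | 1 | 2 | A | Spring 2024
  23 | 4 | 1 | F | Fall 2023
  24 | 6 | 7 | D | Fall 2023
SELECT AVG(gpa) FROM students

Execution result:
3.10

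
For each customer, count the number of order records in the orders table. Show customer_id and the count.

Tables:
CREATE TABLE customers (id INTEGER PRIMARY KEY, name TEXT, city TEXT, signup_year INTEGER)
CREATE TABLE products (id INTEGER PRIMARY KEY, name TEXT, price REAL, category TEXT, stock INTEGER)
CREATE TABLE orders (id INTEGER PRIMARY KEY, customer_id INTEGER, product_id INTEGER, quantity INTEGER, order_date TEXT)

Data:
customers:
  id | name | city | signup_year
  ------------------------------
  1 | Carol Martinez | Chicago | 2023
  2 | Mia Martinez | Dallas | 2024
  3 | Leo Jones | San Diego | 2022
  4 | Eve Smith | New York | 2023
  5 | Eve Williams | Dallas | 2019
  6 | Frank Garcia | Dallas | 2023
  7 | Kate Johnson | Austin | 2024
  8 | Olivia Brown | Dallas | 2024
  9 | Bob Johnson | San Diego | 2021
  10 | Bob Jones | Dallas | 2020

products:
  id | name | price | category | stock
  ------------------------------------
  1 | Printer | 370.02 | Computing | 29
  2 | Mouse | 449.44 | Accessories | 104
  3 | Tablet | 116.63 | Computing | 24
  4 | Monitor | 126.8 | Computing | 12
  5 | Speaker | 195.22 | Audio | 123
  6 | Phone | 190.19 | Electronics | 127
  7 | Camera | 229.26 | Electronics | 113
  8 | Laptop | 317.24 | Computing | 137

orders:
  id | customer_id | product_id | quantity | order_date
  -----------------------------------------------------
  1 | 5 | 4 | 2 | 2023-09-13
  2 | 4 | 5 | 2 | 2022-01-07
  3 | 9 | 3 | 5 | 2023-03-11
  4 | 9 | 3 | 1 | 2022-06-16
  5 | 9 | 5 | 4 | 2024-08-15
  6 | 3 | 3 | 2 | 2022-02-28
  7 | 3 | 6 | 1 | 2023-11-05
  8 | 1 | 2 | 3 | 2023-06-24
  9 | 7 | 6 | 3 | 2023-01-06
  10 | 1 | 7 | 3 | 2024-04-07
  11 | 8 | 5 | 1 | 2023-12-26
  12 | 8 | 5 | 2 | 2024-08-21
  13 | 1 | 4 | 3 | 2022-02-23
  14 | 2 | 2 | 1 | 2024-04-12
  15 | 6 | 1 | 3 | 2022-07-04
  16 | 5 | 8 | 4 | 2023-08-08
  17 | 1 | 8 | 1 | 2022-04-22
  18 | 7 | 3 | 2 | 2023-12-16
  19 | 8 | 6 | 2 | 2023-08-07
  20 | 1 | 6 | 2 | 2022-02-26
SELECT customer_id, COUNT(*) AS order_count FROM orders GROUP BY customer_id

Execution result:
customer_id | order_count
1 | 5
2 | 1
3 | 2
4 | 1
5 | 2
6 | 1
7 | 2
8 | 3
9 | 3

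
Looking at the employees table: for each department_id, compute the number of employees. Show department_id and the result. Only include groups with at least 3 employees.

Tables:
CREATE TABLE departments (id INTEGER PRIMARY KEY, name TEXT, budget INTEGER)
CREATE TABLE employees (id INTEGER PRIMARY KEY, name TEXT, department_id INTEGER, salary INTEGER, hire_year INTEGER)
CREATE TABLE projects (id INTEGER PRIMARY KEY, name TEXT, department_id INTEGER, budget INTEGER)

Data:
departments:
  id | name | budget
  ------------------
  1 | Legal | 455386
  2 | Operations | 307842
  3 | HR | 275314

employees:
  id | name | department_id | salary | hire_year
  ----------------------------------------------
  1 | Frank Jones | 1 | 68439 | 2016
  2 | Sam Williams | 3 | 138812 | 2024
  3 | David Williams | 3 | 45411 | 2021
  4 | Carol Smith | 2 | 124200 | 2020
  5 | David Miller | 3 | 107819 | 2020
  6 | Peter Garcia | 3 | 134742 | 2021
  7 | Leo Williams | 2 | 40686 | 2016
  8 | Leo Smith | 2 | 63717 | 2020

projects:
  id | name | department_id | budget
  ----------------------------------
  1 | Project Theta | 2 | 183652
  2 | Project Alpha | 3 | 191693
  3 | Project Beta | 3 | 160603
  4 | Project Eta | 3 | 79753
SELECT department_id, COUNT(*) AS n FROM employees GROUP BY department_id HAVING COUNT(*) >= 3

Execution result:
department_id | n
2 | 3
3 | 4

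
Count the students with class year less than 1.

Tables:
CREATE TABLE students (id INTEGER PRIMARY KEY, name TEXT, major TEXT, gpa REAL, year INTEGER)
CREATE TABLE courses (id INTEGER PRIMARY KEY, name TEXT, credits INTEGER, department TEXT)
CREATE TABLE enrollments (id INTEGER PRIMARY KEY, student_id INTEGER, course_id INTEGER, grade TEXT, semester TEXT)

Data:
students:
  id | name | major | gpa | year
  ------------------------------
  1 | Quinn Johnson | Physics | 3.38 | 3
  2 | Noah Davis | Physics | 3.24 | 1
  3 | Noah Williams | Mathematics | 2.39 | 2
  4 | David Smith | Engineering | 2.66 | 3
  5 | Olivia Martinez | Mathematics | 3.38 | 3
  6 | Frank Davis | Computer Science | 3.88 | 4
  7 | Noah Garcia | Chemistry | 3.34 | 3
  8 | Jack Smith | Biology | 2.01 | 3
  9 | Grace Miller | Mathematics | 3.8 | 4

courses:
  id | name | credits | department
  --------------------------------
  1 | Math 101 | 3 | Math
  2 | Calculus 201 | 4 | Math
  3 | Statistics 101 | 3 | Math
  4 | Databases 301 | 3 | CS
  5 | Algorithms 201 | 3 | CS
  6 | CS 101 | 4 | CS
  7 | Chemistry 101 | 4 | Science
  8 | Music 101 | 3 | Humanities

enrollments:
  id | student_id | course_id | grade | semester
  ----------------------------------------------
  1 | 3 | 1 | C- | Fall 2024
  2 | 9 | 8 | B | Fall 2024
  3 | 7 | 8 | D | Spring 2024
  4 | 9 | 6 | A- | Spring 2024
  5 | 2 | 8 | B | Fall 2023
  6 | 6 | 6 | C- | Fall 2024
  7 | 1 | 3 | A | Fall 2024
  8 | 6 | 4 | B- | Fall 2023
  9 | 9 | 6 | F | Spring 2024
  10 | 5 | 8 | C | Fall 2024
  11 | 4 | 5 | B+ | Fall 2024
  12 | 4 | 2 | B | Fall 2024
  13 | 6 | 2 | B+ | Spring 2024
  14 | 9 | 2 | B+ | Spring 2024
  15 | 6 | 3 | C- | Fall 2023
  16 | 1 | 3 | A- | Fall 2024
SELECT COUNT(*) FROM students WHERE year < 1

Execution result:
0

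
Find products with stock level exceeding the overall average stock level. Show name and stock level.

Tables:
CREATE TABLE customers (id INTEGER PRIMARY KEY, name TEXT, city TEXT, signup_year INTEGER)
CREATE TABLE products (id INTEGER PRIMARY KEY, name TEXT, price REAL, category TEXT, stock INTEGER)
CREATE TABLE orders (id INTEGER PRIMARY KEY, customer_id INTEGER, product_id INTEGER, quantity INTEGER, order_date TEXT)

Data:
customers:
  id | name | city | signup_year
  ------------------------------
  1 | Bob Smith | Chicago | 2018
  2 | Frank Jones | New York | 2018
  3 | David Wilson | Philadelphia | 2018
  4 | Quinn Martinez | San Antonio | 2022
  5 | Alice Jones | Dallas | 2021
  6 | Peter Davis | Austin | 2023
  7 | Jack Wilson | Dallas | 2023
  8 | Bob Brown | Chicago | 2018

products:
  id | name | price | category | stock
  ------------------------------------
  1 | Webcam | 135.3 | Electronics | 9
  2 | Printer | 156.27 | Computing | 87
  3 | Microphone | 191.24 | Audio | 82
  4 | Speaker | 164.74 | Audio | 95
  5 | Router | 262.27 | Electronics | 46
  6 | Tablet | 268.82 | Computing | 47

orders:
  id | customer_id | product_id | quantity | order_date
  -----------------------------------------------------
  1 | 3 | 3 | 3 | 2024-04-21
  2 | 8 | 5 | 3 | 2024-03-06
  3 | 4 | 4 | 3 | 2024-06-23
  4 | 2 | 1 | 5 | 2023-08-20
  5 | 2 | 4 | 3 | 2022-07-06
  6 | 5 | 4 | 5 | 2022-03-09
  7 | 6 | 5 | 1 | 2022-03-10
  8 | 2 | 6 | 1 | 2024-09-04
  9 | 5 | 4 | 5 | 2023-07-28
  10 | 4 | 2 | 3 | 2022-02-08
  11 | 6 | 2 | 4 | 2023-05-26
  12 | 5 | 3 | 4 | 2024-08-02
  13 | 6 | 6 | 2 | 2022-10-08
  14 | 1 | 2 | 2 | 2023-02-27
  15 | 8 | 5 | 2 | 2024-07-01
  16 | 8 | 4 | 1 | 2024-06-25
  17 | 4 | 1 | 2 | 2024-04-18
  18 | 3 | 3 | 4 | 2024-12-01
SELECT name, stock FROM products WHERE stock > (SELECT AVG(stock) FROM products)

Execution result:
name | stock
Printer | 87
Microphone | 82
Speaker | 95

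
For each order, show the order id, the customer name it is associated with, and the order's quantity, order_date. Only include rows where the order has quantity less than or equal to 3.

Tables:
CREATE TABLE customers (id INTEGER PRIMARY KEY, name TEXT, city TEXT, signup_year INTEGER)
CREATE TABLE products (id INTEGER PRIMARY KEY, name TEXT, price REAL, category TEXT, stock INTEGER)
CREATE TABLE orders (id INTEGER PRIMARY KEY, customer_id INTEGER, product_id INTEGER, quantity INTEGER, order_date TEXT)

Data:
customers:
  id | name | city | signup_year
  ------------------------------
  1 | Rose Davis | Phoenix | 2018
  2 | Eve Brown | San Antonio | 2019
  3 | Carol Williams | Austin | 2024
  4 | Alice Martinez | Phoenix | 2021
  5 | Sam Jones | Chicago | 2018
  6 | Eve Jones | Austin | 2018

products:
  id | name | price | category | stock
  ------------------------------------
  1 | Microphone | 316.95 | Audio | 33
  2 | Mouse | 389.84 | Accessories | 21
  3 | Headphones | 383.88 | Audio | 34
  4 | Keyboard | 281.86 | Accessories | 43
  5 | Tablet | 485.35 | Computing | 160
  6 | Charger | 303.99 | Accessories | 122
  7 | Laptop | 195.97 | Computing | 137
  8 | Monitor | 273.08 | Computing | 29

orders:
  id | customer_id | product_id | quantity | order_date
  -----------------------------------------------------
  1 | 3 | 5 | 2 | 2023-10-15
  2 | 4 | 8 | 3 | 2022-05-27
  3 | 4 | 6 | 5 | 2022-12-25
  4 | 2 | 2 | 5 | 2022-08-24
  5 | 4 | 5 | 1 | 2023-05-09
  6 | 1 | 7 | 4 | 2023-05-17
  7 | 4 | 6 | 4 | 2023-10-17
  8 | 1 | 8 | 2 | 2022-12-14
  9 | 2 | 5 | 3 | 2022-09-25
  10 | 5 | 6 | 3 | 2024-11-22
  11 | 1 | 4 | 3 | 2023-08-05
SELECT c.id, p.name AS customer, c.quantity, c.order_date FROM orders c JOIN customers p ON c.customer_id = p.id WHERE c.quantity <= 3

Execution result:
id | customer | quantity | order_date
1 | Carol Williams | 2 | 2023-10-15
2 | Alice Martinez | 3 | 2022-05-27
5 | Alice Martinez | 1 | 2023-05-09
8 | Rose Davis | 2 | 2022-12-14
9 | Eve Brown | 3 | 2022-09-25
10 | Sam Jones | 3 | 2024-11-22
11 | Rose Davis | 3 | 2023-08-05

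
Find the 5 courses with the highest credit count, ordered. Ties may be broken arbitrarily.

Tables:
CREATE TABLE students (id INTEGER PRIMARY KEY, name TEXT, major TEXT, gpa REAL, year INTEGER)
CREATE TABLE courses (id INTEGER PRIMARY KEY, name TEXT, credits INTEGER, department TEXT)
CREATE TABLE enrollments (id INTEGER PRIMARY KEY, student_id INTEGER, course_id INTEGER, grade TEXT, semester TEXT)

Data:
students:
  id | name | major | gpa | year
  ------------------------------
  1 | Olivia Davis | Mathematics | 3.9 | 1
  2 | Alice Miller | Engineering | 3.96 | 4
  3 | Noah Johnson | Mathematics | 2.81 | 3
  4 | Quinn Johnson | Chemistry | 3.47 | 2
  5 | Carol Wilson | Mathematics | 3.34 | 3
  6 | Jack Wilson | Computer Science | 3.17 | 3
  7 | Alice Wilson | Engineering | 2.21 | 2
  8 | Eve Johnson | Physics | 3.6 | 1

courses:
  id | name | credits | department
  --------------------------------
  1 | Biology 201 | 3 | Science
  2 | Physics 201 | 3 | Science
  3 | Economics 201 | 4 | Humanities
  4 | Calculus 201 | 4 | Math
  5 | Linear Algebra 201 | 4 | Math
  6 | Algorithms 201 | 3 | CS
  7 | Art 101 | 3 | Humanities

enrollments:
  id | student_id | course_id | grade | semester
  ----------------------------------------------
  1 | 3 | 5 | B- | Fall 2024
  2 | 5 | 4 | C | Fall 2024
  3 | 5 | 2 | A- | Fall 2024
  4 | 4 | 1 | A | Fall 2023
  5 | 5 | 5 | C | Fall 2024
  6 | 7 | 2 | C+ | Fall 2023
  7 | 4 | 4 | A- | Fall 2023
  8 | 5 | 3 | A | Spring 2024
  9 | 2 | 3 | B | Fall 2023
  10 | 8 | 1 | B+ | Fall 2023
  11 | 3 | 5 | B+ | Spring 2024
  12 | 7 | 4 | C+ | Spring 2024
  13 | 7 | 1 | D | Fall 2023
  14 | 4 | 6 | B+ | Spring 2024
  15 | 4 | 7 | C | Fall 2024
SELECT name, credits FROM courses ORDER BY credits DESC LIMIT 5

Execution result:
name | credits
Economics 201 | 4
Calculus 201 | 4
Linear Algebra 201 | 4
Biology 201 | 3
Physics 201 | 3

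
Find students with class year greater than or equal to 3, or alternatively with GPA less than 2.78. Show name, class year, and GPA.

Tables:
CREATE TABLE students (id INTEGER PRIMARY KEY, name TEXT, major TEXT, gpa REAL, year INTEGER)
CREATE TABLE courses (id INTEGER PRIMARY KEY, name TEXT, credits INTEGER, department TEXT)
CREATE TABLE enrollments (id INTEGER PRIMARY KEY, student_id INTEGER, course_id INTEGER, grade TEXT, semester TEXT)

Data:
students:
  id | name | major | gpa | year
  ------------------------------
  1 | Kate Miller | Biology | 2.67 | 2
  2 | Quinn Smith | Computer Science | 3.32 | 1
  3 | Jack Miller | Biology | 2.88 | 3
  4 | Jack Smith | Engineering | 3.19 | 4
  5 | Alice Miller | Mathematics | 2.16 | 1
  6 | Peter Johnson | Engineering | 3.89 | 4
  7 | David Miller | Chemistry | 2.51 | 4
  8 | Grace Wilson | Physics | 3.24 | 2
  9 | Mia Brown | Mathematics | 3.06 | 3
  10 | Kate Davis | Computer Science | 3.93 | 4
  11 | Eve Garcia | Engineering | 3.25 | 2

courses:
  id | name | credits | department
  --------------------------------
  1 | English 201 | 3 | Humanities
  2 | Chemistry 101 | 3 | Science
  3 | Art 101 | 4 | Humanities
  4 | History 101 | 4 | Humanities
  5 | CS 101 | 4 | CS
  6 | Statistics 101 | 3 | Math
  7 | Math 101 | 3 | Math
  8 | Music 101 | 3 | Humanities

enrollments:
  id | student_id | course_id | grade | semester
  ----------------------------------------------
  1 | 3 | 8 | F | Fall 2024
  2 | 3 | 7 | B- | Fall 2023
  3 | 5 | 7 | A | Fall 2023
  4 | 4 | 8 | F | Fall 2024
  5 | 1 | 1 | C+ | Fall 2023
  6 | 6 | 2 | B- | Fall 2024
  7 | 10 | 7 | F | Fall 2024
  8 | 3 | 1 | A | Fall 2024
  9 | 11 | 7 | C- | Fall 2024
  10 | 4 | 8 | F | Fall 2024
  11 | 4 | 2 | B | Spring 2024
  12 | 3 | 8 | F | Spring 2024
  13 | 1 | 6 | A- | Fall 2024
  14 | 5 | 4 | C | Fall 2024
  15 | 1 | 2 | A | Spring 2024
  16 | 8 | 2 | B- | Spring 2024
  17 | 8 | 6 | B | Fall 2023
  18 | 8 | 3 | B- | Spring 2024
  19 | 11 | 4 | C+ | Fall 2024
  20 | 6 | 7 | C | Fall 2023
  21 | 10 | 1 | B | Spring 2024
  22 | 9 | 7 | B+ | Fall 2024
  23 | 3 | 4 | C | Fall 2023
SELECT name, year, gpa FROM students WHERE year >= 3 OR gpa < 2.78

Execution result:
name | year | gpa
Kate Miller | 2 | 2.67
Jack Miller | 3 | 2.88
Jack Smith | 4 | 3.19
Alice Miller | 1 | 2.16
Peter Johnson | 4 | 3.89
David Miller | 4 | 2.51
Mia Brown | 3 | 3.06
Kate Davis | 4 | 3.93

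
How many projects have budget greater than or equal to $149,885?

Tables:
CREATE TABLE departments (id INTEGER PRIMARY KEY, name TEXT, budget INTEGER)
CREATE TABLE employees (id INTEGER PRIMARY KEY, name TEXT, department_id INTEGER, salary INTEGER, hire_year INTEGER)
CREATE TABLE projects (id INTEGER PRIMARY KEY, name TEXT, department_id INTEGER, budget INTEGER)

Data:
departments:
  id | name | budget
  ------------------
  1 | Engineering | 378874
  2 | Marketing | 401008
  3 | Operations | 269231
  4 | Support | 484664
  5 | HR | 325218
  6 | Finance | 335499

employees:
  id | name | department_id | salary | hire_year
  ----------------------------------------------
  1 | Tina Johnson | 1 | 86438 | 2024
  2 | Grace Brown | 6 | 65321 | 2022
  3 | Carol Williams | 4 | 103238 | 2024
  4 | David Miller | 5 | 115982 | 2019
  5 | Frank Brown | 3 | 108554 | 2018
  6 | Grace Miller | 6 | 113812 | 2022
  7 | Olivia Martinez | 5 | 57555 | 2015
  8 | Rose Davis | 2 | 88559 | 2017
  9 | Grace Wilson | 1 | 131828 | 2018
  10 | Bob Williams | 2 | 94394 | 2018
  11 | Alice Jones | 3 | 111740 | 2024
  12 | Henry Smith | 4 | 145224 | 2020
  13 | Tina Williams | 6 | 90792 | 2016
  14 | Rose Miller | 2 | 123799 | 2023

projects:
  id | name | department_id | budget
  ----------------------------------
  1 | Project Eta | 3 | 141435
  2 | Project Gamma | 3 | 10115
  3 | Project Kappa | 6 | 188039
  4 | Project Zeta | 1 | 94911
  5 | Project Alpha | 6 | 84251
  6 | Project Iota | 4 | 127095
SELECT COUNT(*) FROM projects WHERE budget >= 149885

Execution result:
1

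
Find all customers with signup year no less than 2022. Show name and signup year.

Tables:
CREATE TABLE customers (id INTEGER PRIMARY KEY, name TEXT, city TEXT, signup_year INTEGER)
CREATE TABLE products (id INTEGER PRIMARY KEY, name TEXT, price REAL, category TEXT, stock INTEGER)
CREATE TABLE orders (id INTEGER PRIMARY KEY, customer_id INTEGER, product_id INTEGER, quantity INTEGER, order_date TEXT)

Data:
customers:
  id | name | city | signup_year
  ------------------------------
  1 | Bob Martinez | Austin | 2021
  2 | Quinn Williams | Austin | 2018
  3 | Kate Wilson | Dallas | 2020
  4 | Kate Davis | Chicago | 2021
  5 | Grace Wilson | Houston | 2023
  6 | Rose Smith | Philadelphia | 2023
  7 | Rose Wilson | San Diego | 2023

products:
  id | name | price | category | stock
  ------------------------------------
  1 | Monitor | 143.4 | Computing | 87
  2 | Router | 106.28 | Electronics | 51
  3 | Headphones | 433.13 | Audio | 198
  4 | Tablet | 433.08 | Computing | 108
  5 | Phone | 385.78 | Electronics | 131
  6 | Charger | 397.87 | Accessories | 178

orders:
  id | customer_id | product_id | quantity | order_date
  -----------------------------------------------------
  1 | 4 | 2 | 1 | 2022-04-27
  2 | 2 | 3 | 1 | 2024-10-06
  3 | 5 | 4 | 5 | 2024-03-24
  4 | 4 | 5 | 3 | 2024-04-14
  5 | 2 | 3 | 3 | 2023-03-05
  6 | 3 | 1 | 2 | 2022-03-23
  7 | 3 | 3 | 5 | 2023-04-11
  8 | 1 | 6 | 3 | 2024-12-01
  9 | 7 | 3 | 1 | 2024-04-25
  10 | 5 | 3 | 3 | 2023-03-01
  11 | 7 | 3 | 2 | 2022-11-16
SELECT name, signup_year FROM customers WHERE signup_year >= 2022

Execution result:
name | signup_year
Grace Wilson | 2023
Rose Smith | 2023
Rose Wilson | 2023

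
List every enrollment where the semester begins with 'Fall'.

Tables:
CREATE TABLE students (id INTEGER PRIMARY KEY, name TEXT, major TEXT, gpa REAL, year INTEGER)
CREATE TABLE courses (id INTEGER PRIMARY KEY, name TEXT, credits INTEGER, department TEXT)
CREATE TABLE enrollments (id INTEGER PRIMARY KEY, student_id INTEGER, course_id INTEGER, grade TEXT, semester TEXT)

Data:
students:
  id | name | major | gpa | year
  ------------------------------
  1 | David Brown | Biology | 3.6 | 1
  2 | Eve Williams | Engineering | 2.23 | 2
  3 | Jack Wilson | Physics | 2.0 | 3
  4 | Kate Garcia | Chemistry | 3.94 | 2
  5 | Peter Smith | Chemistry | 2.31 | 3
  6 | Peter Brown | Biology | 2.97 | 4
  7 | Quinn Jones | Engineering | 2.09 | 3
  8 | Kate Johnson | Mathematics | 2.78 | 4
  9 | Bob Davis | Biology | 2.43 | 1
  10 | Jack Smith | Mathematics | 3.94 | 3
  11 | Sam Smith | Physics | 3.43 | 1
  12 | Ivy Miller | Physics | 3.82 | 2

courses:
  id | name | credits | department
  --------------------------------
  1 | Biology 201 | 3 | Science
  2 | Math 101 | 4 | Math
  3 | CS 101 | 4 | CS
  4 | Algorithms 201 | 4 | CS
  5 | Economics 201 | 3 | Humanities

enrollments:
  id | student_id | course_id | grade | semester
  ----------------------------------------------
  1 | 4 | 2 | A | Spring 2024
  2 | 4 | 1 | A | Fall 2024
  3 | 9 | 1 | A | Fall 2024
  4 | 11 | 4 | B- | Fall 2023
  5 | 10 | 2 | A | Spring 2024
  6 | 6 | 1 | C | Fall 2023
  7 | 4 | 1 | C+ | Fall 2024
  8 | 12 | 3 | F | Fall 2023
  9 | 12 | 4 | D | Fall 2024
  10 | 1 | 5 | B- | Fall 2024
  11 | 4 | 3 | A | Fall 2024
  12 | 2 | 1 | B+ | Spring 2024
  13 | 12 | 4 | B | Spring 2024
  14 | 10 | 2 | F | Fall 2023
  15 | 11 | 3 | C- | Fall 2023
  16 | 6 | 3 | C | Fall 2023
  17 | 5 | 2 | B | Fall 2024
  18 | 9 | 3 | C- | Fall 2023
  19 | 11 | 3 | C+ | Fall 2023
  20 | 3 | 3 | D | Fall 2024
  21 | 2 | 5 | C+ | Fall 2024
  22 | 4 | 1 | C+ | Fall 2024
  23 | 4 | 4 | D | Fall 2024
SELECT id, semester FROM enrollments WHERE semester LIKE 'Fall%'

Execution result:
id | semester
2 | Fall 2024
3 | Fall 2024
4 | Fall 2023
6 | Fall 2023
7 | Fall 2024
8 | Fall 2023
9 | Fall 2024
10 | Fall 2024
11 | Fall 2024
14 | Fall 2023
15 | Fall 2023
16 | Fall 2023
17 | Fall 2024
18 | Fall 2023
19 | Fall 2023
20 | Fall 2024
21 | Fall 2024
22 | Fall 2024
23 | Fall 2024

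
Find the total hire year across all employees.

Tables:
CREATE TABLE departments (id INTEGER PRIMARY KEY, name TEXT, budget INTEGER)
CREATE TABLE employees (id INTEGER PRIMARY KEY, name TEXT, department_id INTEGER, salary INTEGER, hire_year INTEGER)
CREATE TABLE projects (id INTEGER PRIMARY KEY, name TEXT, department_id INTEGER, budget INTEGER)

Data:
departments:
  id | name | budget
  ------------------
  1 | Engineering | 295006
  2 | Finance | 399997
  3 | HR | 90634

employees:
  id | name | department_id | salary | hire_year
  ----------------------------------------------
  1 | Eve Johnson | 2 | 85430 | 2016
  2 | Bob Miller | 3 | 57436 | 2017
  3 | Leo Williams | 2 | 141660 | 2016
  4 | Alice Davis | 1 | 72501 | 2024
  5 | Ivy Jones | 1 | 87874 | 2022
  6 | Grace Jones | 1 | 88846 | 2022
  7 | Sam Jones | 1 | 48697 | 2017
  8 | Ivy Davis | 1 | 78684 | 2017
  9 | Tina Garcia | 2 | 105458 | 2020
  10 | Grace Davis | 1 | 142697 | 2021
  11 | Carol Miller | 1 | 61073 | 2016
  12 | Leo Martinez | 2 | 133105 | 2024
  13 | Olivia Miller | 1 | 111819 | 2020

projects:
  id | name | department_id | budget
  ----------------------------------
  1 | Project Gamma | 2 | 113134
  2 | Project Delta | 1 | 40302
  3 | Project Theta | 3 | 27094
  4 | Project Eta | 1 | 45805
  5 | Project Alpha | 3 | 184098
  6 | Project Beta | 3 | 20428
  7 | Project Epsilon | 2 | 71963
SELECT SUM(hire_year) FROM employees

Execution result:
26252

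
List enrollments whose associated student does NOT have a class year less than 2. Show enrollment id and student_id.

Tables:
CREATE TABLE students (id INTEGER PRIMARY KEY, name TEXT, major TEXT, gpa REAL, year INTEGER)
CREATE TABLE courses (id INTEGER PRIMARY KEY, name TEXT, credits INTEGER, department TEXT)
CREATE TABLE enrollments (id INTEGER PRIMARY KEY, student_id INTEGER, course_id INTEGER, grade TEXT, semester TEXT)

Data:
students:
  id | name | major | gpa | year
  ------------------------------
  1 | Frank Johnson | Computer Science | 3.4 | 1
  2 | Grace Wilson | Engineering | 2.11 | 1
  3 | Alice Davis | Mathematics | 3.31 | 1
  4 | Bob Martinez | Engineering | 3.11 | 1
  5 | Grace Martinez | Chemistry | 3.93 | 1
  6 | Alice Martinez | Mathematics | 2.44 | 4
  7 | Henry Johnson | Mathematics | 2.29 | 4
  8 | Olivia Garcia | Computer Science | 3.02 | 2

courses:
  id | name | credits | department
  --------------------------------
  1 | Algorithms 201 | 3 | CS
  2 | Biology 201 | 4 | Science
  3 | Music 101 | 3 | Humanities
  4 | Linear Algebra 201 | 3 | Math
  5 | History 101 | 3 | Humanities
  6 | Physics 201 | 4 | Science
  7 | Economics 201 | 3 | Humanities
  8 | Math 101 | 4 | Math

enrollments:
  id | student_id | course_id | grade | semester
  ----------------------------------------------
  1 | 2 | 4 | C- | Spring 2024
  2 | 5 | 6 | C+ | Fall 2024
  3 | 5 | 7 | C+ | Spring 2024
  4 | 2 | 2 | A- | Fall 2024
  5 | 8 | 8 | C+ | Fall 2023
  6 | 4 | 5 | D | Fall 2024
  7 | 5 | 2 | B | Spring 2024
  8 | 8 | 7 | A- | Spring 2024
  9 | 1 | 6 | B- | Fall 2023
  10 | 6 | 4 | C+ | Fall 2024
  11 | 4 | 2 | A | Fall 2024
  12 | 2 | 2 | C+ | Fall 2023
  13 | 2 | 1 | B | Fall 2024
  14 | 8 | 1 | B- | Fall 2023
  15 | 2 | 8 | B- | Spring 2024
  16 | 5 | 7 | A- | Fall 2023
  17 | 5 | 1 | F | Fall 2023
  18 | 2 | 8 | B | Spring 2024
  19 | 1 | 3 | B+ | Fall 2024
SELECT id, student_id FROM enrollments WHERE student_id NOT IN (SELECT id FROM students WHERE year < 2)

Execution result:
id | student_id
5 | 8
8 | 8
10 | 6
14 | 8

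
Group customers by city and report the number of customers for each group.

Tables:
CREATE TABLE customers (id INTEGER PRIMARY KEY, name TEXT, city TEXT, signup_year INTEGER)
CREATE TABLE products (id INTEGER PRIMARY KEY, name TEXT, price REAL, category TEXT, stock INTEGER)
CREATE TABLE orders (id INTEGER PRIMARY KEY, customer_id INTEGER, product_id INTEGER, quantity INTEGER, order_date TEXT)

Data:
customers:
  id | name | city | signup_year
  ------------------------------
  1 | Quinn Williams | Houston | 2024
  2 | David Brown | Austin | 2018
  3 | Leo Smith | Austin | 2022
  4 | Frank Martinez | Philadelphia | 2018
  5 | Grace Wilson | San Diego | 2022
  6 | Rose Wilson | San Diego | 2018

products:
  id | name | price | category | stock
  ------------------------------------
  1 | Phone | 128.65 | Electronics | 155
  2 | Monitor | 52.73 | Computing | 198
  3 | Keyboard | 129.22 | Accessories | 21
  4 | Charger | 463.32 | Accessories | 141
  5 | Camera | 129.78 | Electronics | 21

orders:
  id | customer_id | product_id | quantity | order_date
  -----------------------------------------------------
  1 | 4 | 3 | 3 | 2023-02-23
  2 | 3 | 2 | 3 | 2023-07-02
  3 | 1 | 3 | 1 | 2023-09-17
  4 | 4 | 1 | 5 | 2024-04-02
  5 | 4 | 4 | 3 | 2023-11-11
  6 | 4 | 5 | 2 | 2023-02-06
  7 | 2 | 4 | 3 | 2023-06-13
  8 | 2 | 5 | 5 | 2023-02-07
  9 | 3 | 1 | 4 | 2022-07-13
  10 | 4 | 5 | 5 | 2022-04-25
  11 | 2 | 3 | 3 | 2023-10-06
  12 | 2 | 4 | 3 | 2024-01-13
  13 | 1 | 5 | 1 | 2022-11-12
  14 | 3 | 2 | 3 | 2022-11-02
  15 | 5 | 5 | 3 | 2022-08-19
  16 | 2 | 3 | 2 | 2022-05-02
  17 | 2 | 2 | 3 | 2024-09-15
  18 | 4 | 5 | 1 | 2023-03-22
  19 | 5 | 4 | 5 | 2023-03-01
SELECT city, COUNT(*) AS n FROM customers GROUP BY city

Execution result:
city | n
Austin | 2
Houston | 1
Philadelphia | 1
San Diego | 2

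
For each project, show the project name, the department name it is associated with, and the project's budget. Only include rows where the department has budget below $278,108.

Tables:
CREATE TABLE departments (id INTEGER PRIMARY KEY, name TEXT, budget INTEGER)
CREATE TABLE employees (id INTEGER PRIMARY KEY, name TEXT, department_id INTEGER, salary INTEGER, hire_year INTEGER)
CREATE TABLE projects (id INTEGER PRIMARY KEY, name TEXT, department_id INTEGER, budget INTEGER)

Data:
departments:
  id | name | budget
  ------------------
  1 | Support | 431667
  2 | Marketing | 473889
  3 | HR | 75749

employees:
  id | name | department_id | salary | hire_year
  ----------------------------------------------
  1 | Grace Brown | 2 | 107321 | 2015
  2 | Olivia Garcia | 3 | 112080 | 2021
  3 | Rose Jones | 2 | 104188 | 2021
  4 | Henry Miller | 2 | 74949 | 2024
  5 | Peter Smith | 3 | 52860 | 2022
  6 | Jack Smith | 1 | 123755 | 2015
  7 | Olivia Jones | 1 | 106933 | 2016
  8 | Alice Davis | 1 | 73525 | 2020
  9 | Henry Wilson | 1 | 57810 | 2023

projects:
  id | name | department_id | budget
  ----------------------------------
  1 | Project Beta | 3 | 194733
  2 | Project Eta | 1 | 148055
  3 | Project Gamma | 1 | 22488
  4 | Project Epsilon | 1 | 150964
SELECT c.name, p.name AS department, c.budget FROM projects c JOIN departments p ON c.department_id = p.id WHERE p.budget < 278108

Execution result:
name | department | budget
Project Beta | HR | 194733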